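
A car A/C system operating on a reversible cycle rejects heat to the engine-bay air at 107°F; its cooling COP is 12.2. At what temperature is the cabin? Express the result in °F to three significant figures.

For a Carnot refrigerator COP_R = T_C/(T_H − T_C), so T_C = COP·T_H/(1 + COP).
With T_H = 314.82 K, T_C = 12.2 × 314.82/13.20 = 290.97 K.
Converting, 290.97 K = 64.07°F.

64.1 °F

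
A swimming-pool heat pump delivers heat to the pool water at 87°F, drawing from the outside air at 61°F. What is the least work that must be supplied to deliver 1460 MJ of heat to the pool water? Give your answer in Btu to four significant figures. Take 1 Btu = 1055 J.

65820 Btu

In absolute terms T_C = 289.26 K and T_H = 303.71 K, so ΔT = 14.44 K.
The reversible limit is COP_HP = T_H/ΔT = 21.03, so W_min = Q_H/COP = Q_H·ΔT/T_H.
W_min = 1460 × 14.44/303.71 = 69.44 MJ = 65820 Btu.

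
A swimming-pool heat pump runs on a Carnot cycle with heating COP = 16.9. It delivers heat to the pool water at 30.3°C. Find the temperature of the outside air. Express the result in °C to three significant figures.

12.3 °C

COP_HP = T_H/(T_H − T_C) gives T_H − T_C = T_H/COP.
With T_H = 303.45 K, T_C = 303.45 × (1 − 1/16.9) = 285.49 K.
Converting, 285.49 K = 12.34°C.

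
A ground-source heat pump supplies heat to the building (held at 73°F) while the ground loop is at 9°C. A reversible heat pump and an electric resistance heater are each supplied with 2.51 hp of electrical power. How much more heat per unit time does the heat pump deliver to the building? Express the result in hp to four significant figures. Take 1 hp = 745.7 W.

In absolute terms T_C = 282.15 K and T_H = 295.93 K, so ΔT = 13.78 K.
COP_Carnot = T_H/ΔT = 295.93/13.78 = 21.48.
The heat pump delivers Q̇_H = COP × Ẇ = 53.91 hp; the resistance heater delivers Ẇ = 2.510 hp.
Extra = (COP − 1)·Ẇ = 51.40 hp.

51.40 hp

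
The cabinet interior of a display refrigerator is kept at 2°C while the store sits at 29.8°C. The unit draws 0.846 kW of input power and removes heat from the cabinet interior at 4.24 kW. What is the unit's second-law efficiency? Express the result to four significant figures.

0.5064

COP_actual = Q̇_C/Ẇ = 4.240/0.8460 = 5.012.
In absolute terms T_C = 275.15 K and T_H = 302.95 K, so ΔT = 27.80 K.
COP_Carnot = T_C/ΔT = 275.15/27.80 = 9.897.
η_II = COP_actual/COP_Carnot = 5.012/9.897 = 0.5064.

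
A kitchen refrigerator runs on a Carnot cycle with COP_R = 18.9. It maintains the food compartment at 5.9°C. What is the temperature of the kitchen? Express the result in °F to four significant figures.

69.20 °F

COP_R = T_C/(T_H − T_C) gives T_H − T_C = T_C/COP.
With T_C = 279.05 K, T_H = 279.05 × (1 + 1/18.9) = 293.81 K.
Converting, 293.81 K = 69.20°F.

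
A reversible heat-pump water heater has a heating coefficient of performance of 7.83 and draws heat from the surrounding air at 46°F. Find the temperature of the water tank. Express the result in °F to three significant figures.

COP_HP = T_H/(T_H − T_C) rearranges to T_H = COP·T_C/(COP − 1).
With T_C = 280.93 K, T_H = 7.83 × 280.93/6.830 = 322.06 K.
Converting, 322.06 K = 120.04°F.

120 °F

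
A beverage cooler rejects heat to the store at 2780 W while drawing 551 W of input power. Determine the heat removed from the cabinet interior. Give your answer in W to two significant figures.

2200 W

For a cyclic device the first law requires Q̇_H = Q̇_C + Ẇ.
Q̇_C = Q̇_H − Ẇ = 2229 W.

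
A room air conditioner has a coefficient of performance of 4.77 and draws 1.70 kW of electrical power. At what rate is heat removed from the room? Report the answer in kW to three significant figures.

Q̇_C = COP × Ẇ = 4.77 × 1.700 = 8.109 kW.

8.11 kW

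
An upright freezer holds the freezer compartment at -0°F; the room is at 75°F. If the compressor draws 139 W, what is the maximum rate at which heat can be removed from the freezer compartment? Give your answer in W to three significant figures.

852 W

In absolute terms T_C = 255.37 K and T_H = 297.04 K, so ΔT = 41.67 K.
COP_Carnot = T_C/ΔT = 255.37/41.67 = 6.129.
Q̇_max = COP_Carnot × Ẇ = 6.129 × 139.0 W = 851.9 W.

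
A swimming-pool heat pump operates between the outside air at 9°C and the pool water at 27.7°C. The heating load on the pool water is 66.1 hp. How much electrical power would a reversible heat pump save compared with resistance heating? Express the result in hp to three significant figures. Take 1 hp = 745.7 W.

In absolute terms T_C = 282.15 K and T_H = 300.85 K, so ΔT = 18.70 K.
COP_Carnot = T_H/ΔT = 300.85/18.70 = 16.09.
Resistance heating needs Ẇ_res = Q̇_H = 66.10 hp; the reversible heat pump needs only Ẇ_hp = Q̇_H/COP = 4.109 hp.
Saving = 66.10 − 4.109 = 61.99 hp.

62.0 hp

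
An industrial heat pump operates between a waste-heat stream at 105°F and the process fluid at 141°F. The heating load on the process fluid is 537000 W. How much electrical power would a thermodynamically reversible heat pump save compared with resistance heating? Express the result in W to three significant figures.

505000 W

In absolute terms T_C = 313.71 K and T_H = 333.71 K, so ΔT = 20.00 K.
COP_Carnot = T_H/ΔT = 333.71/20.00 = 16.69.
Resistance heating needs Ẇ_res = Q̇_H = 537000 W; the reversible heat pump needs only Ẇ_hp = Q̇_H/COP = 32180 W.
Saving = 537000 − 32180 = 504800 W.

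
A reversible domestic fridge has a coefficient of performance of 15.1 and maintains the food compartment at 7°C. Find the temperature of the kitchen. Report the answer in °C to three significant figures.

COP_R = T_C/(T_H − T_C) gives T_H − T_C = T_C/COP.
With T_C = 280.15 K, T_H = 280.15 × (1 + 1/15.1) = 298.70 K.
Converting, 298.70 K = 25.55°C.

25.6 °C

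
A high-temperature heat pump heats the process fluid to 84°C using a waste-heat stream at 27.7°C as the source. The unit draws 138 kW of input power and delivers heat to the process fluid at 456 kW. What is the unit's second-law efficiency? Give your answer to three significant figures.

COP_actual = Q̇_H/Ẇ = 456.0/138.0 = 3.304.
In absolute terms T_C = 300.85 K and T_H = 357.15 K, so ΔT = 56.30 K.
COP_Carnot = T_H/ΔT = 357.15/56.30 = 6.344.
η_II = COP_actual/COP_Carnot = 3.304/6.344 = 0.5209.

0.521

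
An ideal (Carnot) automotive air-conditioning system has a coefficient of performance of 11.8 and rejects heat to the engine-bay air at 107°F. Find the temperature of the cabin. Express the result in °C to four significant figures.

For a Carnot refrigerator COP_R = T_C/(T_H − T_C), so T_C = COP·T_H/(1 + COP).
With T_H = 314.82 K, T_C = 11.8 × 314.82/12.80 = 290.22 K.
Converting, 290.22 K = 17.07°C.

17.07 °C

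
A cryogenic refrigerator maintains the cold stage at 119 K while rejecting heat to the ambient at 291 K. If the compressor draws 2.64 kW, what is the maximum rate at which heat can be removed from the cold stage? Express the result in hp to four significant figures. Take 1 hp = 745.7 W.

The reservoir spacing is ΔT = 291 − 119 = 172.0 K.
COP_Carnot = T_C/ΔT = 119.00/172.0 = 0.6919.
Q̇_max = COP_Carnot × Ẇ = 0.6919 × 2.640 kW = 1.827 kW = 2.449 hp.

2.449 hp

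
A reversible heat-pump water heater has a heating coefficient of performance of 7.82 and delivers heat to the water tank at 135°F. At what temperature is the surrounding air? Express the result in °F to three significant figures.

COP_HP = T_H/(T_H − T_C) gives T_H − T_C = T_H/COP.
With T_H = 330.37 K, T_C = 330.37 × (1 − 1/7.82) = 288.13 K.
Converting, 288.13 K = 58.96°F.

59.0 °F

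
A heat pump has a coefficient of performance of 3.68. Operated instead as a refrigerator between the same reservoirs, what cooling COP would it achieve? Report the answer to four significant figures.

2.680

Since Q_H = Q_C + W for any cycle, COP_R = Q_C/W = Q_H/W − 1.
COP_R = 3.68 − 1 = 2.68.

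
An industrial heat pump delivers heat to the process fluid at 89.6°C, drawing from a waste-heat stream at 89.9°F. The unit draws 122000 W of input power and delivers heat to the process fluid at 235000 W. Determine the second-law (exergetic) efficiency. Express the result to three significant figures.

COP_actual = Q̇_H/Ẇ = 235000/122000 = 1.926.
In absolute terms T_C = 305.32 K and T_H = 362.75 K, so ΔT = 57.43 K.
COP_Carnot = T_H/ΔT = 362.75/57.43 = 6.316.
η_II = COP_actual/COP_Carnot = 1.926/6.316 = 0.3050.

0.305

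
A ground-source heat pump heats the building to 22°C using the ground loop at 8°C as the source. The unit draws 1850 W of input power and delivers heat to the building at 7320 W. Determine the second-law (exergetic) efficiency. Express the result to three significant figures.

COP_actual = Q̇_H/Ẇ = 7320/1850 = 3.957.
In absolute terms T_C = 281.15 K and T_H = 295.15 K, so ΔT = 14.00 K.
COP_Carnot = T_H/ΔT = 295.15/14.00 = 21.08.
η_II = COP_actual/COP_Carnot = 3.957/21.08 = 0.1877.

0.188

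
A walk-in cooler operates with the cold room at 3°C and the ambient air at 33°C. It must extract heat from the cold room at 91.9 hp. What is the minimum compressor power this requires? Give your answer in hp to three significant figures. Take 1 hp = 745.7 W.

In absolute terms T_C = 276.15 K and T_H = 306.15 K, so ΔT = 30.00 K.
COP_Carnot = T_C/ΔT = 276.15/30.00 = 9.205.
Ẇ_min = Q̇/COP_Carnot = 91.90/9.205 = 9.984 hp.

9.98 hp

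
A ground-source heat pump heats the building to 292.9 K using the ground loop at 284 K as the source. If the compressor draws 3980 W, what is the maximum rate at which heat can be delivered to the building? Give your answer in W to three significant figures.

131000 W

The reservoir spacing is ΔT = 292.9 − 284 = 8.900 K.
COP_Carnot = T_H/ΔT = 292.90/8.900 = 32.91.
Q̇_max = COP_Carnot × Ẇ = 32.91 × 3980 W = 131000 W.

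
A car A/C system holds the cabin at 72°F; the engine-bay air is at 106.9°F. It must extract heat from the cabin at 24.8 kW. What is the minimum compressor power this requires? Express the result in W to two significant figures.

1600 W

In absolute terms T_C = 295.37 K and T_H = 314.76 K, so ΔT = 19.39 K.
COP_Carnot = T_C/ΔT = 295.37/19.39 = 15.23.
Ẇ_min = Q̇/COP_Carnot = 24.80/15.23 = 1.628 kW = 1628 W.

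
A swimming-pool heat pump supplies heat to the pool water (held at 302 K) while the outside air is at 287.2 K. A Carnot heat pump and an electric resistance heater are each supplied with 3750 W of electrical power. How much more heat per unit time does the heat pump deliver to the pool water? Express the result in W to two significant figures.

The reservoir spacing is ΔT = 302 − 287.2 = 14.80 K.
COP_Carnot = T_H/ΔT = 302.00/14.80 = 20.41.
The heat pump delivers Q̇_H = COP × Ẇ = 76520 W; the resistance heater delivers Ẇ = 3750 W.
Extra = (COP − 1)·Ẇ = 72770 W.

73000 W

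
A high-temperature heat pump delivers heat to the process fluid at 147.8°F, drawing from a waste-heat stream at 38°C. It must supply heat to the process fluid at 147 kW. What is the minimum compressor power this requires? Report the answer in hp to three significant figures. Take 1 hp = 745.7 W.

In absolute terms T_C = 311.15 K and T_H = 337.48 K, so ΔT = 26.33 K.
COP_Carnot = T_H/ΔT = 337.48/26.33 = 12.82.
Ẇ_min = Q̇/COP_Carnot = 147.0/12.82 = 11.47 kW = 15.38 hp.

15.4 hp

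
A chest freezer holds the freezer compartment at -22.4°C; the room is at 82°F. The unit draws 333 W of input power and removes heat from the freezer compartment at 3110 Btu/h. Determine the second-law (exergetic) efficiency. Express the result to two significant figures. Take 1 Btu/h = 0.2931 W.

Converting, Q̇_C = 3110 Btu/h = 911.5 W, so COP_actual = Q̇_C/Ẇ = 911.5/333.0 = 2.737.
In absolute terms T_C = 250.75 K and T_H = 300.93 K, so ΔT = 50.18 K.
COP_Carnot = T_C/ΔT = 250.75/50.18 = 4.997.
η_II = COP_actual/COP_Carnot = 2.737/4.997 = 0.5478.

0.55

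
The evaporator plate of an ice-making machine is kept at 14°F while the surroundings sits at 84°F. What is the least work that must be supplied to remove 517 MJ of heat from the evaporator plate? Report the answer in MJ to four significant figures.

76.40 MJ

In absolute terms T_C = 263.15 K and T_H = 302.04 K, so ΔT = 38.89 K.
The reversible limit is COP_R = T_C/ΔT = 6.767, so W_min = Q_C/COP = Q_C·ΔT/T_C.
W_min = 517.0 × 38.89/263.15 = 76.40 MJ.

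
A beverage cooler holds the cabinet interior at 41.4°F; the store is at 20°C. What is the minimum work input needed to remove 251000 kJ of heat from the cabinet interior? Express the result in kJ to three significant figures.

In absolute terms T_C = 278.37 K and T_H = 293.15 K, so ΔT = 14.78 K.
The reversible limit is COP_R = T_C/ΔT = 18.84, so W_min = Q_C/COP = Q_C·ΔT/T_C.
W_min = 251000 × 14.78/278.37 = 13320 kJ.

13300 kJ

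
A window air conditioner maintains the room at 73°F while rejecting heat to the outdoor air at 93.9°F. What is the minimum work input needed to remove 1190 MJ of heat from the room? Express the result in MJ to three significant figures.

In absolute terms T_C = 295.93 K and T_H = 307.54 K, so ΔT = 11.61 K.
The reversible limit is COP_R = T_C/ΔT = 25.49, so W_min = Q_C/COP = Q_C·ΔT/T_C.
W_min = 1190 × 11.61/295.93 = 46.69 MJ.

46.7 MJ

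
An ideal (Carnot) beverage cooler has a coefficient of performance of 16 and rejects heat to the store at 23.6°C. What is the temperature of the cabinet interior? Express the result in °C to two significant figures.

6.1 °C

For a Carnot refrigerator COP_R = T_C/(T_H − T_C), so T_C = COP·T_H/(1 + COP).
With T_H = 296.75 K, T_C = 16 × 296.75/17.00 = 279.29 K.
Converting, 279.29 K = 6.14°C.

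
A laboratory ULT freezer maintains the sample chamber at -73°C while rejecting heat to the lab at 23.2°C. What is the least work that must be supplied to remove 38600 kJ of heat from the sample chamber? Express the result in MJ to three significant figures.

18.6 MJ

In absolute terms T_C = 200.15 K and T_H = 296.35 K, so ΔT = 96.20 K.
The reversible limit is COP_R = T_C/ΔT = 2.081, so W_min = Q_C/COP = Q_C·ΔT/T_C.
W_min = 38600 × 96.20/200.15 = 18550 kJ = 18.55 MJ.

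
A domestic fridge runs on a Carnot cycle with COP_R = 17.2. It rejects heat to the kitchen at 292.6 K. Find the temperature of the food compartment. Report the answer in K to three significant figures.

277 K

For a Carnot refrigerator COP_R = T_C/(T_H − T_C), so T_C = COP·T_H/(1 + COP).
With T_H = 292.60 K, T_C = 17.2 × 292.60/18.20 = 276.52 K.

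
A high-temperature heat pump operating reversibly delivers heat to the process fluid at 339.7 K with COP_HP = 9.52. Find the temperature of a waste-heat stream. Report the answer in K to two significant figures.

COP_HP = T_H/(T_H − T_C) gives T_H − T_C = T_H/COP.
With T_H = 339.70 K, T_C = 339.70 × (1 − 1/9.52) = 304.02 K.

300 K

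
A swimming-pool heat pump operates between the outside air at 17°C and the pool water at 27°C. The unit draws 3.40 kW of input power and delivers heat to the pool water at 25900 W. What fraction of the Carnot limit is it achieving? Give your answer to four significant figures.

0.2538

Converting, Q̇_H = 25900 W = 25.90 kW, so COP_actual = Q̇_H/Ẇ = 25.90/3.400 = 7.618.
In absolute terms T_C = 290.15 K and T_H = 300.15 K, so ΔT = 10.00 K.
COP_Carnot = T_H/ΔT = 300.15/10.00 = 30.02.
η_II = COP_actual/COP_Carnot = 7.618/30.02 = 0.2538.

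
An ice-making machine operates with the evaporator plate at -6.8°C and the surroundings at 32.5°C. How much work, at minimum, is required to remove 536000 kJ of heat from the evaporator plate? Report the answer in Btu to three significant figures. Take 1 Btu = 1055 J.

In absolute terms T_C = 266.35 K and T_H = 305.65 K, so ΔT = 39.30 K.
The reversible limit is COP_R = T_C/ΔT = 6.777, so W_min = Q_C/COP = Q_C·ΔT/T_C.
W_min = 536000 × 39.30/266.35 = 79090 kJ = 74960 Btu.

75000 Btu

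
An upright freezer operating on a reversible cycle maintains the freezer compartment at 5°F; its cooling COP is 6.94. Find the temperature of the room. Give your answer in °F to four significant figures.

COP_R = T_C/(T_H − T_C) gives T_H − T_C = T_C/COP.
With T_C = 258.15 K, T_H = 258.15 × (1 + 1/6.94) = 295.35 K.
Converting, 295.35 K = 71.96°F.

71.96 °F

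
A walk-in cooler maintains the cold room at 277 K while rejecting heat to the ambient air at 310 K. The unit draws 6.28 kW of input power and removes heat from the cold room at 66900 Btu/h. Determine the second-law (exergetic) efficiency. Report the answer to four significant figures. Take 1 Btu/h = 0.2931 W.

0.3720

Converting, Q̇_C = 66900 Btu/h = 19.61 kW, so COP_actual = Q̇_C/Ẇ = 19.61/6.280 = 3.122.
The reservoir spacing is ΔT = 310 − 277 = 33.00 K.
COP_Carnot = T_C/ΔT = 277.00/33.00 = 8.394.
η_II = COP_actual/COP_Carnot = 3.122/8.394 = 0.3720.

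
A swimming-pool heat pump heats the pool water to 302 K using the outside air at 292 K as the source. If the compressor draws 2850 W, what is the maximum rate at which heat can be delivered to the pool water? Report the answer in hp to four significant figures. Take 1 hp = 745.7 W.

The reservoir spacing is ΔT = 302 − 292 = 10.00 K.
COP_Carnot = T_H/ΔT = 302.00/10.00 = 30.20.
Q̇_max = COP_Carnot × Ẇ = 30.20 × 2850 W = 86070 W = 115.4 hp.

115.4 hp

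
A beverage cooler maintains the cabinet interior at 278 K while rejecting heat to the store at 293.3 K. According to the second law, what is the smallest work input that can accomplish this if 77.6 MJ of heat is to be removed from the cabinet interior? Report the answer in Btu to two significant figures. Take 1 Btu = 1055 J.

4000 Btu

The reservoir spacing is ΔT = 293.3 − 278 = 15.30 K.
The reversible limit is COP_R = T_C/ΔT = 18.17, so W_min = Q_C/COP = Q_C·ΔT/T_C.
W_min = 77.60 × 15.30/278.00 = 4.271 MJ = 4048 Btu.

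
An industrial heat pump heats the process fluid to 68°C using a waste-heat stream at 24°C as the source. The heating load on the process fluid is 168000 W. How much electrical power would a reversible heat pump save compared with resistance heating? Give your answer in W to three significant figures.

146000 W

In absolute terms T_C = 297.15 K and T_H = 341.15 K, so ΔT = 44.00 K.
COP_Carnot = T_H/ΔT = 341.15/44.00 = 7.753.
Resistance heating needs Ẇ_res = Q̇_H = 168000 W; the reversible heat pump needs only Ẇ_hp = Q̇_H/COP = 21670 W.
Saving = 168000 − 21670 = 146300 W.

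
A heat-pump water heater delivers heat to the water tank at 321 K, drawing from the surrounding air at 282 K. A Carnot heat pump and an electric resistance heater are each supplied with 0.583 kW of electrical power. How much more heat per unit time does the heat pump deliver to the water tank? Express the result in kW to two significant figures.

The reservoir spacing is ΔT = 321 − 282 = 39.00 K.
COP_Carnot = T_H/ΔT = 321.00/39.00 = 8.231.
The heat pump delivers Q̇_H = COP × Ẇ = 4.799 kW; the resistance heater delivers Ẇ = 0.5830 kW.
Extra = (COP − 1)·Ẇ = 4.216 kW.

4.2 kW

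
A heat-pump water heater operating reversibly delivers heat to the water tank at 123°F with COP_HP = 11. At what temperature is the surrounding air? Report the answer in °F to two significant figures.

COP_HP = T_H/(T_H − T_C) gives T_H − T_C = T_H/COP.
With T_H = 323.71 K, T_C = 323.71 × (1 − 1/11) = 294.28 K.
Converting, 294.28 K = 70.03°F.

70 °F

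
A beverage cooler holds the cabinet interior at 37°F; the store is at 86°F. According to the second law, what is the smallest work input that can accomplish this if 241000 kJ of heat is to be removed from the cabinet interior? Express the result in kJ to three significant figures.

In absolute terms T_C = 275.93 K and T_H = 303.15 K, so ΔT = 27.22 K.
The reversible limit is COP_R = T_C/ΔT = 10.14, so W_min = Q_C/COP = Q_C·ΔT/T_C.
W_min = 241000 × 27.22/275.93 = 23780 kJ.

23800 kJ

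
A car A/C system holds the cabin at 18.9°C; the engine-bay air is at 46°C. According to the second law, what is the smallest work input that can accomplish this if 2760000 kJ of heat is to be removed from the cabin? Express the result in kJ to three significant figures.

In absolute terms T_C = 292.05 K and T_H = 319.15 K, so ΔT = 27.10 K.
The reversible limit is COP_R = T_C/ΔT = 10.78, so W_min = Q_C/COP = Q_C·ΔT/T_C.
W_min = 2760000 × 27.10/292.05 = 256100 kJ.

256000 kJ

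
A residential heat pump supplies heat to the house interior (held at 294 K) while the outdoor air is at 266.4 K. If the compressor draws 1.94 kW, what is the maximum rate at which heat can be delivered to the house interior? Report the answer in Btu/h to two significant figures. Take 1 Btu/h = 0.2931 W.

71000 Btu/h

The reservoir spacing is ΔT = 294 − 266.4 = 27.60 K.
COP_Carnot = T_H/ΔT = 294.00/27.60 = 10.65.
Q̇_max = COP_Carnot × Ẇ = 10.65 × 1.940 kW = 20.67 kW = 70510 Btu/h.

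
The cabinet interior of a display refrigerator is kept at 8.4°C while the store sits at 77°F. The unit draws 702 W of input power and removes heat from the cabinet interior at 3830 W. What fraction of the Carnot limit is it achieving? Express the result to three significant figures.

COP_actual = Q̇_C/Ẇ = 3830/702.0 = 5.456.
In absolute terms T_C = 281.55 K and T_H = 298.15 K, so ΔT = 16.60 K.
COP_Carnot = T_C/ΔT = 281.55/16.60 = 16.96.
η_II = COP_actual/COP_Carnot = 5.456/16.96 = 0.3217.

0.322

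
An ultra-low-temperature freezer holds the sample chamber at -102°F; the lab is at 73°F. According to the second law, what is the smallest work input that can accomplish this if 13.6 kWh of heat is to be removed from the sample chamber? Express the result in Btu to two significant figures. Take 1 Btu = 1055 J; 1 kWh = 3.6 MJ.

23000 Btu

In absolute terms T_C = 198.71 K and T_H = 295.93 K, so ΔT = 97.22 K.
The reversible limit is COP_R = T_C/ΔT = 2.044, so W_min = Q_C/COP = Q_C·ΔT/T_C.
W_min = 13.60 × 97.22/198.71 = 6.654 kWh = 22710 Btu.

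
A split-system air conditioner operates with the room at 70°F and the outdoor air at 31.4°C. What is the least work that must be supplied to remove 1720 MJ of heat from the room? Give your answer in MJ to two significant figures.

60 MJ

In absolute terms T_C = 294.26 K and T_H = 304.55 K, so ΔT = 10.29 K.
The reversible limit is COP_R = T_C/ΔT = 28.60, so W_min = Q_C/COP = Q_C·ΔT/T_C.
W_min = 1720 × 10.29/294.26 = 60.14 MJ.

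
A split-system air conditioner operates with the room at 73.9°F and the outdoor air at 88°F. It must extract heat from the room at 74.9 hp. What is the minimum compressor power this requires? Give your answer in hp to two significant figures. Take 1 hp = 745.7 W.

2.0 hp

In absolute terms T_C = 296.43 K and T_H = 304.26 K, so ΔT = 7.833 K.
COP_Carnot = T_C/ΔT = 296.43/7.833 = 37.84.
Ẇ_min = Q̇/COP_Carnot = 74.90/37.84 = 1.979 hp.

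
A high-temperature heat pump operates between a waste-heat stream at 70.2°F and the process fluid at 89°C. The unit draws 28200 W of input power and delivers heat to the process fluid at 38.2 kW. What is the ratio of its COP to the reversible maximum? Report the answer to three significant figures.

Converting, Q̇_H = 38.20 kW = 38200 W, so COP_actual = Q̇_H/Ẇ = 38200/28200 = 1.355.
In absolute terms T_C = 294.37 K and T_H = 362.15 K, so ΔT = 67.78 K.
COP_Carnot = T_H/ΔT = 362.15/67.78 = 5.343.
η_II = COP_actual/COP_Carnot = 1.355/5.343 = 0.2535.

0.254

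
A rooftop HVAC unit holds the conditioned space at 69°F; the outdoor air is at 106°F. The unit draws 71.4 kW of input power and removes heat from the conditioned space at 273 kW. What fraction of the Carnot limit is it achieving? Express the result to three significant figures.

COP_actual = Q̇_C/Ẇ = 273.0/71.40 = 3.824.
In absolute terms T_C = 293.71 K and T_H = 314.26 K, so ΔT = 20.56 K.
COP_Carnot = T_C/ΔT = 293.71/20.56 = 14.29.
η_II = COP_actual/COP_Carnot = 3.824/14.29 = 0.2676.

0.268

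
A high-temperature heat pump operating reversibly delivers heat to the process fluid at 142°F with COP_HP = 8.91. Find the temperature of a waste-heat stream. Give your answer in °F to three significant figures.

COP_HP = T_H/(T_H − T_C) gives T_H − T_C = T_H/COP.
With T_H = 334.26 K, T_C = 334.26 × (1 − 1/8.91) = 296.75 K.
Converting, 296.75 K = 74.47°F.

74.5 °F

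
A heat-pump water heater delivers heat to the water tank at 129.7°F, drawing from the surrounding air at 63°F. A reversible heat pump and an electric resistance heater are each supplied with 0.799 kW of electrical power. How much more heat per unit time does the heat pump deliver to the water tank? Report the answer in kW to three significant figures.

6.26 kW

In absolute terms T_C = 290.37 K and T_H = 327.43 K, so ΔT = 37.06 K.
COP_Carnot = T_H/ΔT = 327.43/37.06 = 8.836.
The heat pump delivers Q̇_H = COP × Ẇ = 7.060 kW; the resistance heater delivers Ẇ = 0.7990 kW.
Extra = (COP − 1)·Ẇ = 6.261 kW.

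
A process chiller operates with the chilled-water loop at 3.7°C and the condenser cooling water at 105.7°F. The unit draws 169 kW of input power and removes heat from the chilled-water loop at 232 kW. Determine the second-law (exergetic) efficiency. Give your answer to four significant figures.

0.1847

COP_actual = Q̇_C/Ẇ = 232.0/169.0 = 1.373.
In absolute terms T_C = 276.85 K and T_H = 314.09 K, so ΔT = 37.24 K.
COP_Carnot = T_C/ΔT = 276.85/37.24 = 7.433.
η_II = COP_actual/COP_Carnot = 1.373/7.433 = 0.1847.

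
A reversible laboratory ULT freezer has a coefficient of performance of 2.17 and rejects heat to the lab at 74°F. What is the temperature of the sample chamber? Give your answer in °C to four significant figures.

For a Carnot refrigerator COP_R = T_C/(T_H − T_C), so T_C = COP·T_H/(1 + COP).
With T_H = 296.48 K, T_C = 2.17 × 296.48/3.170 = 202.96 K.
Converting, 202.96 K = -70.19°C.

-70.19 °C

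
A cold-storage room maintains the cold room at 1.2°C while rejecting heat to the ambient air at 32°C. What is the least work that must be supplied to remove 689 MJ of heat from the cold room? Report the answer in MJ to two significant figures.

In absolute terms T_C = 274.35 K and T_H = 305.15 K, so ΔT = 30.80 K.
The reversible limit is COP_R = T_C/ΔT = 8.907, so W_min = Q_C/COP = Q_C·ΔT/T_C.
W_min = 689.0 × 30.80/274.35 = 77.35 MJ.

77 MJ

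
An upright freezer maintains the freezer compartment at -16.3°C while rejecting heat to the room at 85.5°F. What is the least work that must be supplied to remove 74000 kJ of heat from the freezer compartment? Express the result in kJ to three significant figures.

13300 kJ

In absolute terms T_C = 256.85 K and T_H = 302.87 K, so ΔT = 46.02 K.
The reversible limit is COP_R = T_C/ΔT = 5.581, so W_min = Q_C/COP = Q_C·ΔT/T_C.
W_min = 74000 × 46.02/256.85 = 13260 kJ.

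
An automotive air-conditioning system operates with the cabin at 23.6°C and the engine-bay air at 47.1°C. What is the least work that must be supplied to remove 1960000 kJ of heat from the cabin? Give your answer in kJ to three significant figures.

In absolute terms T_C = 296.75 K and T_H = 320.25 K, so ΔT = 23.50 K.
The reversible limit is COP_R = T_C/ΔT = 12.63, so W_min = Q_C/COP = Q_C·ΔT/T_C.
W_min = 1960000 × 23.50/296.75 = 155200 kJ.

155000 kJ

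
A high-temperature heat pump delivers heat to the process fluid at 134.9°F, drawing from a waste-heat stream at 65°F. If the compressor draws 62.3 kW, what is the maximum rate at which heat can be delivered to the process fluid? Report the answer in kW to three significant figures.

530 kW

In absolute terms T_C = 291.48 K and T_H = 330.32 K, so ΔT = 38.83 K.
COP_Carnot = T_H/ΔT = 330.32/38.83 = 8.506.
Q̇_max = COP_Carnot × Ẇ = 8.506 × 62.30 kW = 529.9 kW.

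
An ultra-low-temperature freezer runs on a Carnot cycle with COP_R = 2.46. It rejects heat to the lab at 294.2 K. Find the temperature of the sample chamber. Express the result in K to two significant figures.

210 K

For a Carnot refrigerator COP_R = T_C/(T_H − T_C), so T_C = COP·T_H/(1 + COP).
With T_H = 294.20 K, T_C = 2.46 × 294.20/3.460 = 209.17 K.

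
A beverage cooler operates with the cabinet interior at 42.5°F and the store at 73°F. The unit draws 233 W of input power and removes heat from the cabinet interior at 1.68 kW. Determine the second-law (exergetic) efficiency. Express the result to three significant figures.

0.438

Converting, Q̇_C = 1.680 kW = 1680 W, so COP_actual = Q̇_C/Ẇ = 1680/233.0 = 7.210.
In absolute terms T_C = 278.98 K and T_H = 295.93 K, so ΔT = 16.94 K.
COP_Carnot = T_C/ΔT = 278.98/16.94 = 16.46.
η_II = COP_actual/COP_Carnot = 7.210/16.46 = 0.4379.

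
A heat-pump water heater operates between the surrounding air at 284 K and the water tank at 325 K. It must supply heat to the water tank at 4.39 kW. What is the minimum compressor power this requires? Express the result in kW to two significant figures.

The reservoir spacing is ΔT = 325 − 284 = 41.00 K.
COP_Carnot = T_H/ΔT = 325.00/41.00 = 7.927.
Ẇ_min = Q̇/COP_Carnot = 4.390/7.927 = 0.5538 kW.

0.55 kW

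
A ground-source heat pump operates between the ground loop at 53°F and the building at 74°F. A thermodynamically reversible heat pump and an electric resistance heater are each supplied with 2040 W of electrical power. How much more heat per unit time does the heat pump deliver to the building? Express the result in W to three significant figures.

In absolute terms T_C = 284.82 K and T_H = 296.48 K, so ΔT = 11.67 K.
COP_Carnot = T_H/ΔT = 296.48/11.67 = 25.41.
The heat pump delivers Q̇_H = COP × Ẇ = 51840 W; the resistance heater delivers Ẇ = 2040 W.
Extra = (COP − 1)·Ẇ = 49800 W.

49800 W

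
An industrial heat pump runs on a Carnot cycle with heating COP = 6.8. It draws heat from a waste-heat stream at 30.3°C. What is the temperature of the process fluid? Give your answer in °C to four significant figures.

COP_HP = T_H/(T_H − T_C) rearranges to T_H = COP·T_C/(COP − 1).
With T_C = 303.45 K, T_H = 6.8 × 303.45/5.800 = 355.77 K.
Converting, 355.77 K = 82.62°C.

82.62 °C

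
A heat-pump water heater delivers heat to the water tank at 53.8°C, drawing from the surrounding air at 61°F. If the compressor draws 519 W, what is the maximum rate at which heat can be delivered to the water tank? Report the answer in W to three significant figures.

In absolute terms T_C = 289.26 K and T_H = 326.95 K, so ΔT = 37.69 K.
COP_Carnot = T_H/ΔT = 326.95/37.69 = 8.675.
Q̇_max = COP_Carnot × Ẇ = 8.675 × 519.0 W = 4502 W.

4500 W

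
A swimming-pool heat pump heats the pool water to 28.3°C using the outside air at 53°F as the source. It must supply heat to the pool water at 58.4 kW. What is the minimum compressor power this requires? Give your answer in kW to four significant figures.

In absolute terms T_C = 284.82 K and T_H = 301.45 K, so ΔT = 16.63 K.
COP_Carnot = T_H/ΔT = 301.45/16.63 = 18.12.
Ẇ_min = Q̇/COP_Carnot = 58.40/18.12 = 3.222 kW.

3.222 kW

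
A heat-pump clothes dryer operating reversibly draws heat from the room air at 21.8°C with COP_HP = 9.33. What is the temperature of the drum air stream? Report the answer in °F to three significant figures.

135 °F

COP_HP = T_H/(T_H − T_C) rearranges to T_H = COP·T_C/(COP − 1).
With T_C = 294.95 K, T_H = 9.33 × 294.95/8.330 = 330.36 K.
Converting, 330.36 K = 134.97°F.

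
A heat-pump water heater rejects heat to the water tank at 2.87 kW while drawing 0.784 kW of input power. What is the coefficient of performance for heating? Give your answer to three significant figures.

3.66

The first law gives Q̇_H = Q̇_C + Ẇ, so the three rates are Q̇_C = 2.086, Q̇_H = 2.870, Ẇ = 0.7840 kW.
COP_HP = Q̇_H/Ẇ = 2.870/0.7840 = 3.661.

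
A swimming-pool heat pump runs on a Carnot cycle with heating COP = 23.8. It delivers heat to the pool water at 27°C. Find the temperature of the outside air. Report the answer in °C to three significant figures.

COP_HP = T_H/(T_H − T_C) gives T_H − T_C = T_H/COP.
With T_H = 300.15 K, T_C = 300.15 × (1 − 1/23.8) = 287.54 K.
Converting, 287.54 K = 14.39°C.

14.4 °C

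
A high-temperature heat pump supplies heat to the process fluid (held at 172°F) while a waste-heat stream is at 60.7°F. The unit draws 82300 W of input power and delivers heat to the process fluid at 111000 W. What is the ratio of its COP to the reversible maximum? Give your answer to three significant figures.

COP_actual = Q̇_H/Ẇ = 111000/82300 = 1.349.
In absolute terms T_C = 289.09 K and T_H = 350.93 K, so ΔT = 61.83 K.
COP_Carnot = T_H/ΔT = 350.93/61.83 = 5.675.
η_II = COP_actual/COP_Carnot = 1.349/5.675 = 0.2376.

0.238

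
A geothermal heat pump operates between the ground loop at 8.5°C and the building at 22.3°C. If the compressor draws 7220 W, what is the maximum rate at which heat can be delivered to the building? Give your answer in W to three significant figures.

155000 W

In absolute terms T_C = 281.65 K and T_H = 295.45 K, so ΔT = 13.80 K.
COP_Carnot = T_H/ΔT = 295.45/13.80 = 21.41.
Q̇_max = COP_Carnot × Ẇ = 21.41 × 7220 W = 154600 W.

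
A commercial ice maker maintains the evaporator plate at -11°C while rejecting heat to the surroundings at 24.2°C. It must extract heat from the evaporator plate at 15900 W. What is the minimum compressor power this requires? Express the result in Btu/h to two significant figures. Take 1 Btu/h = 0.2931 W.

7300 Btu/h

In absolute terms T_C = 262.15 K and T_H = 297.35 K, so ΔT = 35.20 K.
COP_Carnot = T_C/ΔT = 262.15/35.20 = 7.447.
Ẇ_min = Q̇/COP_Carnot = 15900/7.447 = 2135 W = 7284 Btu/h.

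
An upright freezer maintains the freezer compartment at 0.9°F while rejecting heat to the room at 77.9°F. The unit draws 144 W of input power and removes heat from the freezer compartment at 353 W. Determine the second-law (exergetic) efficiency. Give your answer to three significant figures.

COP_actual = Q̇_C/Ẇ = 353.0/144.0 = 2.451.
In absolute terms T_C = 255.87 K and T_H = 298.65 K, so ΔT = 42.78 K.
COP_Carnot = T_C/ΔT = 255.87/42.78 = 5.981.
η_II = COP_actual/COP_Carnot = 2.451/5.981 = 0.4098.

0.410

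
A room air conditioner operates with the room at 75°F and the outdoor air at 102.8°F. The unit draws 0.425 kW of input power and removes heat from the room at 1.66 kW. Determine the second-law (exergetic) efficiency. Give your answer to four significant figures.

COP_actual = Q̇_C/Ẇ = 1.660/0.4250 = 3.906.
In absolute terms T_C = 297.04 K and T_H = 312.48 K, so ΔT = 15.44 K.
COP_Carnot = T_C/ΔT = 297.04/15.44 = 19.23.
η_II = COP_actual/COP_Carnot = 3.906/19.23 = 0.2031.

0.2031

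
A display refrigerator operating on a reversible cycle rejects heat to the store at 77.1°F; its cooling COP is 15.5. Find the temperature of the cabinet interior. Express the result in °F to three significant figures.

44.6 °F

For a Carnot refrigerator COP_R = T_C/(T_H − T_C), so T_C = COP·T_H/(1 + COP).
With T_H = 298.21 K, T_C = 15.5 × 298.21/16.50 = 280.13 K.
Converting, 280.13 K = 44.57°F.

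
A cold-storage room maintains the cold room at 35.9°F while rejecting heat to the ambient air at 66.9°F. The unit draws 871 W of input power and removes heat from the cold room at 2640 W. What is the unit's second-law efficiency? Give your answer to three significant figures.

COP_actual = Q̇_C/Ẇ = 2640/871.0 = 3.031.
In absolute terms T_C = 275.32 K and T_H = 292.54 K, so ΔT = 17.22 K.
COP_Carnot = T_C/ΔT = 275.32/17.22 = 15.99.
η_II = COP_actual/COP_Carnot = 3.031/15.99 = 0.1896.

0.190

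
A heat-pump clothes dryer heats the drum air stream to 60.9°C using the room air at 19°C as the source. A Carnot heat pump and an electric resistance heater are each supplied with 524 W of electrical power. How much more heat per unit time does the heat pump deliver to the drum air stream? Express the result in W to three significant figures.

3650 W

In absolute terms T_C = 292.15 K and T_H = 334.05 K, so ΔT = 41.90 K.
COP_Carnot = T_H/ΔT = 334.05/41.90 = 7.973.
The heat pump delivers Q̇_H = COP × Ẇ = 4178 W; the resistance heater delivers Ẇ = 524.0 W.
Extra = (COP − 1)·Ẇ = 3654 W.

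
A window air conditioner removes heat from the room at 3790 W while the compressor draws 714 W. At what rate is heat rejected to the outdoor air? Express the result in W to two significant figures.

For a cyclic device the first law requires Q̇_H = Q̇_C + Ẇ.
Q̇_H = Q̇_C + Ẇ = 4504 W.

4500 W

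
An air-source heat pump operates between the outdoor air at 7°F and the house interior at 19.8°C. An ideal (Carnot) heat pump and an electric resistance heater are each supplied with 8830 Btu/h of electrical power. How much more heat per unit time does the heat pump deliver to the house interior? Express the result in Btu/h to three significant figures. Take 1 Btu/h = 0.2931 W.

68000 Btu/h

In absolute terms T_C = 259.26 K and T_H = 292.95 K, so ΔT = 33.69 K.
COP_Carnot = T_H/ΔT = 292.95/33.69 = 8.696.
The heat pump delivers Q̇_H = COP × Ẇ = 76780 Btu/h; the resistance heater delivers Ẇ = 8830 Btu/h.
Extra = (COP − 1)·Ẇ = 67950 Btu/h.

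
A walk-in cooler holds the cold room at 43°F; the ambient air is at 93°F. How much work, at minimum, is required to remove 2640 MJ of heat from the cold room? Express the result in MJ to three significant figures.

263 MJ

In absolute terms T_C = 279.26 K and T_H = 307.04 K, so ΔT = 27.78 K.
The reversible limit is COP_R = T_C/ΔT = 10.05, so W_min = Q_C/COP = Q_C·ΔT/T_C.
W_min = 2640 × 27.78/279.26 = 262.6 MJ.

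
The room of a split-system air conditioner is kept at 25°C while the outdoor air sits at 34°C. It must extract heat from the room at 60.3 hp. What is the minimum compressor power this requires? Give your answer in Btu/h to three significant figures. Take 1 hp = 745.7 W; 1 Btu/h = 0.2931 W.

4630 Btu/h

In absolute terms T_C = 298.15 K and T_H = 307.15 K, so ΔT = 9.000 K.
COP_Carnot = T_C/ΔT = 298.15/9.000 = 33.13.
Ẇ_min = Q̇/COP_Carnot = 60.30/33.13 = 1.820 hp = 4631 Btu/h.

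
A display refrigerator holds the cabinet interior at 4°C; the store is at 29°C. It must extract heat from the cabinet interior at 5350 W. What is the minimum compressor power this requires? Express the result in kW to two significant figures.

0.48 kW

In absolute terms T_C = 277.15 K and T_H = 302.15 K, so ΔT = 25.00 K.
COP_Carnot = T_C/ΔT = 277.15/25.00 = 11.09.
Ẇ_min = Q̇/COP_Carnot = 5350/11.09 = 482.6 W = 0.4826 kW.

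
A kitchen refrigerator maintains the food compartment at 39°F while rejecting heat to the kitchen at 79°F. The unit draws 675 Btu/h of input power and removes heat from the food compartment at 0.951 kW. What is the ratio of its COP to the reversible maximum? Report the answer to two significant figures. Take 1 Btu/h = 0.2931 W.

0.39

Converting, Q̇_C = 0.9510 kW = 3245 Btu/h, so COP_actual = Q̇_C/Ẇ = 3245/675.0 = 4.807.
In absolute terms T_C = 277.04 K and T_H = 299.26 K, so ΔT = 22.22 K.
COP_Carnot = T_C/ΔT = 277.04/22.22 = 12.47.
η_II = COP_actual/COP_Carnot = 4.807/12.47 = 0.3856.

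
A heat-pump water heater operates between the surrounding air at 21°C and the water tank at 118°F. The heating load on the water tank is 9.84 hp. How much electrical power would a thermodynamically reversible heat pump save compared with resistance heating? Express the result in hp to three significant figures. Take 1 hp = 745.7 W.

In absolute terms T_C = 294.15 K and T_H = 320.93 K, so ΔT = 26.78 K.
COP_Carnot = T_H/ΔT = 320.93/26.78 = 11.98.
Resistance heating needs Ẇ_res = Q̇_H = 9.840 hp; the reversible heat pump needs only Ẇ_hp = Q̇_H/COP = 0.8210 hp.
Saving = 9.840 − 0.8210 = 9.019 hp.

9.02 hp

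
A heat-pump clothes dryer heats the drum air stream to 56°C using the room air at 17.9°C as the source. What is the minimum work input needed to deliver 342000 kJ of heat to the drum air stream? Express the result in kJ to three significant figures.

In absolute terms T_C = 291.05 K and T_H = 329.15 K, so ΔT = 38.10 K.
The reversible limit is COP_HP = T_H/ΔT = 8.639, so W_min = Q_H/COP = Q_H·ΔT/T_H.
W_min = 342000 × 38.10/329.15 = 39590 kJ.

39600 kJ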